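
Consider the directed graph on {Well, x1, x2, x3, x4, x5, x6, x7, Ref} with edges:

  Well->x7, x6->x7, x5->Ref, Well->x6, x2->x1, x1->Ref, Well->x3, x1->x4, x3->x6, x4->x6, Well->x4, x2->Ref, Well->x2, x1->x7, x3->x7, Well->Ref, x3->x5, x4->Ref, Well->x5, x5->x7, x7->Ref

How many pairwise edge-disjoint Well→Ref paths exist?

5

Assign every edge capacity 1; by Menger, the answer equals the max flow.
Path Well→Ref (+1); total 1.
Path Well→x2→Ref (+1); total 2.
Path Well→x4→Ref (+1); total 3.
Path Well→x5→Ref (+1); total 4.
Path Well→x7→Ref (+1); total 5.
No residual Well→Ref path; max flow = 5.
Certifying cut of size 5: {Well→Ref, Well→x2, Well→x4, x5→Ref, x7→Ref}.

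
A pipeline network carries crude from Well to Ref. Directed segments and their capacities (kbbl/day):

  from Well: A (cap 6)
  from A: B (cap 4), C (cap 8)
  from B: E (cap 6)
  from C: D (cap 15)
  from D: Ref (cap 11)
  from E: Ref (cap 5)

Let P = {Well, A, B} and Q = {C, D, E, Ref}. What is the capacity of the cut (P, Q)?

14

Edges leaving {Well, A, B}: A→C (8), B→E (6).
Cut capacity = 8 + 6 = 14.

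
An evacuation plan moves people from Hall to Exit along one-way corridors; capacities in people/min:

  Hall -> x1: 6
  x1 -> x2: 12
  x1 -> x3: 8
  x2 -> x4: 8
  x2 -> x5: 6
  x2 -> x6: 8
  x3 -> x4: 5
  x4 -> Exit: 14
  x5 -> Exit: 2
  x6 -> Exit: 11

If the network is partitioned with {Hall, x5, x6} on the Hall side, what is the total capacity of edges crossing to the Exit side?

Edges leaving {Hall, x5, x6}: Hall→x1 (6), x5→Exit (2), x6→Exit (11).
Cut capacity = 6 + 2 + 11 = 19.

19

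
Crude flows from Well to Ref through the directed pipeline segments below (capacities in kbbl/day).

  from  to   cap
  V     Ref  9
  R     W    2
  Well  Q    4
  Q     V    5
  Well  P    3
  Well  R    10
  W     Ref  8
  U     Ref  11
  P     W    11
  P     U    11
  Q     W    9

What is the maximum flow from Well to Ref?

Augment Well→P→U→Ref: bottleneck 3, flow now 3.
Augment Well→Q→V→Ref: bottleneck 4, flow now 7.
Augment Well→R→W→Ref: bottleneck 2, flow now 9.
No augmenting path remains; maximum flow = 9.
In the residual graph, reachable from Well: {Well, R}.
Min-cut edges: Well→P (3), Well→Q (4), R→W (2); capacity 3 + 4 + 2 = 9.
This cut is saturated, so no flow can exceed 9.

9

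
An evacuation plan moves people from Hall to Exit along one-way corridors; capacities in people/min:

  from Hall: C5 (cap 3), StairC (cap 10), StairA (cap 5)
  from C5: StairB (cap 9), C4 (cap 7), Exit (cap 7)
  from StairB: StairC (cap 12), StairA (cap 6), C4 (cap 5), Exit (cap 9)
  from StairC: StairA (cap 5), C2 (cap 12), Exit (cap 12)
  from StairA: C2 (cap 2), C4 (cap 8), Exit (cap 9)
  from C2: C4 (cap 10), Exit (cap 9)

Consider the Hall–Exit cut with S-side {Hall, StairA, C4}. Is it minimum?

Given cut capacity: 3 + 10 + 2 + 9 = 24.
Augment Hall→C5→Exit: bottleneck 3, flow now 3.
Augment Hall→StairC→Exit: bottleneck 10, flow now 13.
Augment Hall→StairA→Exit: bottleneck 5, flow now 18.
No augmenting path remains; maximum flow = 18.
In the residual graph, reachable from Hall: {Hall}.
Min-cut edges: Hall→C5 (3), Hall→StairC (10), Hall→StairA (5); capacity 3 + 10 + 5 = 18.
Cut capacity 24 exceeds the max flow 18, so it is not minimum.

No — its capacity is 24, but the minimum cut has capacity 18.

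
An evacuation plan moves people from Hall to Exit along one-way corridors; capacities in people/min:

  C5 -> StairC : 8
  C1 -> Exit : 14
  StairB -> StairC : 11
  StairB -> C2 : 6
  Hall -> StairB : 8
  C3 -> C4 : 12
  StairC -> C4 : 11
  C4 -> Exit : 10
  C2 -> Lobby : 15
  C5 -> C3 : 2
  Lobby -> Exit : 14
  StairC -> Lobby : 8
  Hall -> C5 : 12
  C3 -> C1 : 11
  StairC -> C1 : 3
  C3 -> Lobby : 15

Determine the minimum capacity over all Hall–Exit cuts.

Augment Hall→StairB→StairC→Lobby→Exit: bottleneck 8, flow now 8.
Augment Hall→C5→StairC→C1→Exit: bottleneck 3, flow now 11.
Augment Hall→C5→StairC→C4→Exit: bottleneck 5, flow now 16.
Augment Hall→C5→C3→Lobby→Exit: bottleneck 2, flow now 18.
No augmenting path remains; maximum flow = 18.
By max-flow min-cut, the minimum cut capacity equals the max flow.
In the residual graph, reachable from Hall: {Hall, C5}.
Min-cut edges: Hall→StairB (8), C5→StairC (8), C5→C3 (2); capacity 8 + 8 + 2 = 18.

18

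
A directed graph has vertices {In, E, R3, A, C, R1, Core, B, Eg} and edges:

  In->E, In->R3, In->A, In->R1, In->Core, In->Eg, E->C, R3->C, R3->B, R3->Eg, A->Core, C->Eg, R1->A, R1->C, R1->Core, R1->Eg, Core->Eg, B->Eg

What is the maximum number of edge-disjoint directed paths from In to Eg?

Assign every edge capacity 1; by Menger, the answer equals the max flow.
Path In→Eg (+1); total 1.
Path In→R3→Eg (+1); total 2.
Path In→R1→Eg (+1); total 3.
Path In→Core→Eg (+1); total 4.
Path In→E→C→Eg (+1); total 5.
No residual In→Eg path; max flow = 5.
Certifying cut of size 5: {Core→Eg, In→E, In→Eg, In→R1, In→R3}.

5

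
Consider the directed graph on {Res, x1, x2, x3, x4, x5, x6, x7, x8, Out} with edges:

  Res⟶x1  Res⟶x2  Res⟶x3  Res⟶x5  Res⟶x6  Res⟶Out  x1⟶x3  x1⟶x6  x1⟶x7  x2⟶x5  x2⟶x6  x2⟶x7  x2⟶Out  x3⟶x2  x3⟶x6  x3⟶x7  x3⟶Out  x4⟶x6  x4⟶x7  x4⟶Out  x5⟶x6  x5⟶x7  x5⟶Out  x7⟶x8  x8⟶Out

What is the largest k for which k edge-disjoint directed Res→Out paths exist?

5

Assign every edge capacity 1; by Menger, the answer equals the max flow.
Path Res→Out (+1); total 1.
Path Res→x2→Out (+1); total 2.
Path Res→x3→Out (+1); total 3.
Path Res→x5→Out (+1); total 4.
Path Res→x1→x7→x8→Out (+1); total 5.
No residual Res→Out path; max flow = 5.
Certifying cut of size 5: {Res→Out, Res→x1, Res→x2, Res→x3, Res→x5}.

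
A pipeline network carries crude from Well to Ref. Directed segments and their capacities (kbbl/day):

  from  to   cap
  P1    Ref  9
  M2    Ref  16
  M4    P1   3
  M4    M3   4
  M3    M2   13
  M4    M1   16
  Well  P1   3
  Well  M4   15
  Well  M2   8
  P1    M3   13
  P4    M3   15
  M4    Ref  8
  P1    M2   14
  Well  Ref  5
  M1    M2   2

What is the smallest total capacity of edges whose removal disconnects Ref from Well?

31

Augment Well→Ref: bottleneck 5, flow now 5.
Augment Well→M4→Ref: bottleneck 8, flow now 13.
Augment Well→P1→Ref: bottleneck 3, flow now 16.
Augment Well→M2→Ref: bottleneck 8, flow now 24.
Augment Well→M4→P1→Ref: bottleneck 3, flow now 27.
Augment Well→M4→M3→M2→Ref: bottleneck 4, flow now 31.
No augmenting path remains; maximum flow = 31.
By max-flow min-cut, the minimum cut capacity equals the max flow.
In the residual graph, reachable from Well: {Well}.
Min-cut edges: Well→M4 (15), Well→P1 (3), Well→M2 (8), Well→Ref (5); capacity 15 + 3 + 8 + 5 = 31.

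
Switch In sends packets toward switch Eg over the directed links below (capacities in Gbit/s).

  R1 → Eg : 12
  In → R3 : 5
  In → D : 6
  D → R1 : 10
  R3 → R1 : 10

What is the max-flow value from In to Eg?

Augment In→D→R1→Eg: bottleneck 6, flow now 6.
Augment In→R3→R1→Eg: bottleneck 5, flow now 11.
No augmenting path remains; maximum flow = 11.
In the residual graph, reachable from In: {In}.
Min-cut edges: In→D (6), In→R3 (5); capacity 6 + 5 = 11.
This cut is saturated, so no flow can exceed 11.

11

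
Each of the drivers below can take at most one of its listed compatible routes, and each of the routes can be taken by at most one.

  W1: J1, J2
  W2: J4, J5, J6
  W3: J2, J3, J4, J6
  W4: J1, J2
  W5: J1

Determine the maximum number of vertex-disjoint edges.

4

Unit-capacity flow: source→left, listed edges, right→sink; max matching = max flow.
Augmenting path W1→J1 (+1); matched 1.
Augmenting path W2→J4 (+1); matched 2.
Augmenting path W3→J2 (+1); matched 3.
Augmenting path W4→J2→W3→J3 (+1); matched 4.
No augmenting path remains; maximum matching = 4.
König certificate: {W2, W3, J1, J2} is a vertex cover of size 4 (every listed pair touches it), so no matching can be larger.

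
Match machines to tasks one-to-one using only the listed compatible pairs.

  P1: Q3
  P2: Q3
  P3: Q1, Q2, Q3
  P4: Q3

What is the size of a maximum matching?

Unit-capacity flow: source→left, listed edges, right→sink; max matching = max flow.
Augmenting path P1→Q3 (+1); matched 1.
Augmenting path P3→Q1 (+1); matched 2.
No augmenting path remains; maximum matching = 2.
König certificate: {P3, Q3} is a vertex cover of size 2 (every listed pair touches it), so no matching can be larger.

2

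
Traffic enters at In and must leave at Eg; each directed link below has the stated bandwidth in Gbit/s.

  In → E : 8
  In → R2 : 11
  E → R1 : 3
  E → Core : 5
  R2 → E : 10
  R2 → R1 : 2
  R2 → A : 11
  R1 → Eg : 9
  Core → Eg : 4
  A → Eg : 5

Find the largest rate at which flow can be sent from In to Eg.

14

Augment In→E→R1→Eg: bottleneck 3, flow now 3.
Augment In→E→Core→Eg: bottleneck 4, flow now 7.
Augment In→R2→R1→Eg: bottleneck 2, flow now 9.
Augment In→R2→A→Eg: bottleneck 5, flow now 14.
No augmenting path remains; maximum flow = 14.
In the residual graph, reachable from In: {In, E, R2, Core, A}.
Min-cut edges: E→R1 (3), R2→R1 (2), Core→Eg (4), A→Eg (5); capacity 3 + 2 + 4 + 5 = 14.
This cut is saturated, so no flow can exceed 14.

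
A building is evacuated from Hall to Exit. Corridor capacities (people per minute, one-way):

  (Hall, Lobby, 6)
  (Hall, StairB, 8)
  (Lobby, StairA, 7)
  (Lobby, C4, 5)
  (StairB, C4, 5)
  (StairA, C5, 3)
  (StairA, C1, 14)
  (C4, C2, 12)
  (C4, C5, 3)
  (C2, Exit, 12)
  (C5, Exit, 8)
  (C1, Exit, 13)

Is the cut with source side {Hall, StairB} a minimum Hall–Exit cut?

Given cut capacity: 6 + 5 = 11.
Augment Hall→Lobby→StairA→C5→Exit: bottleneck 3, flow now 3.
Augment Hall→Lobby→StairA→C1→Exit: bottleneck 3, flow now 6.
Augment Hall→StairB→C4→C2→Exit: bottleneck 5, flow now 11.
No augmenting path remains; maximum flow = 11.
Cut capacity 11 equals the max flow, so it is a minimum cut.

Yes — it is a minimum cut (capacity 11).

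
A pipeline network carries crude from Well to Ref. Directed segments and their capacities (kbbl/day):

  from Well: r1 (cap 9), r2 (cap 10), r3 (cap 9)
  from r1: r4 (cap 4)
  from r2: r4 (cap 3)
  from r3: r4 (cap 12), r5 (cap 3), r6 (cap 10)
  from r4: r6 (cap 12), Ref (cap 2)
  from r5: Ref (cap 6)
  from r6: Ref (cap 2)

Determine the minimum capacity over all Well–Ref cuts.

Augment Well→r1→r4→Ref: bottleneck 2, flow now 2.
Augment Well→r3→r5→Ref: bottleneck 3, flow now 5.
Augment Well→r3→r6→Ref: bottleneck 2, flow now 7.
No augmenting path remains; maximum flow = 7.
By max-flow min-cut, the minimum cut capacity equals the max flow.
In the residual graph, reachable from Well: {Well, r1, r2, r3, r4, r6}.
Min-cut edges: r3→r5 (3), r4→Ref (2), r6→Ref (2); capacity 3 + 2 + 2 = 7.

7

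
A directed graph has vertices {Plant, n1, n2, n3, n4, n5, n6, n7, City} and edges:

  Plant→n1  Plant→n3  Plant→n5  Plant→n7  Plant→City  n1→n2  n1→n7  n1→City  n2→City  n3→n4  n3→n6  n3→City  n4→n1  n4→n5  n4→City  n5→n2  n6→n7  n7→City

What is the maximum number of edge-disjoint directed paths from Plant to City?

Assign every edge capacity 1; by Menger, the answer equals the max flow.
Path Plant→City (+1); total 1.
Path Plant→n1→City (+1); total 2.
Path Plant→n3→City (+1); total 3.
Path Plant→n7→City (+1); total 4.
Path Plant→n5→n2→City (+1); total 5.
No residual Plant→City path; max flow = 5.
Certifying cut of size 5: {Plant→City, Plant→n1, Plant→n3, Plant→n5, Plant→n7}.

5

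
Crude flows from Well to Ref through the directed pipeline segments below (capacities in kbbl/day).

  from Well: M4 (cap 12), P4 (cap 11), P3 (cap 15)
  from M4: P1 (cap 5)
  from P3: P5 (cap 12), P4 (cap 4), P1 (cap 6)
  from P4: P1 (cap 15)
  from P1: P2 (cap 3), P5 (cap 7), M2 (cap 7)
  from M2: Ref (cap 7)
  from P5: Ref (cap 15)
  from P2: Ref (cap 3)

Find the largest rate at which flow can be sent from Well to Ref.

Augment Well→P3→P5→Ref: bottleneck 12, flow now 12.
Augment Well→M4→P1→M2→Ref: bottleneck 5, flow now 17.
Augment Well→P3→P1→M2→Ref: bottleneck 2, flow now 19.
Augment Well→P3→P1→P5→Ref: bottleneck 1, flow now 20.
Augment Well→P4→P1→P5→Ref: bottleneck 2, flow now 22.
Augment Well→P4→P1→P2→Ref: bottleneck 3, flow now 25.
No augmenting path remains; maximum flow = 25.
In the residual graph, reachable from Well: {Well, M4, P3, P4, P1, P5}.
Min-cut edges: P1→M2 (7), P1→P2 (3), P5→Ref (15); capacity 7 + 3 + 15 = 25.
This cut is saturated, so no flow can exceed 25.

25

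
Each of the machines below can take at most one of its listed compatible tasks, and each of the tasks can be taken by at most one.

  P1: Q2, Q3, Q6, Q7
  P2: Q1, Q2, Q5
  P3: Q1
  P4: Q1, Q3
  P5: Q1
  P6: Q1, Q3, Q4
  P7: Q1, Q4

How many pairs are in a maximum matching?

Unit-capacity flow: source→left, listed edges, right→sink; max matching = max flow.
Augmenting path P1→Q2 (+1); matched 1.
Augmenting path P2→Q1 (+1); matched 2.
Augmenting path P4→Q3 (+1); matched 3.
Augmenting path P6→Q4 (+1); matched 4.
Augmenting path P3→Q1→P2→Q5 (+1); matched 5.
No augmenting path remains; maximum matching = 5.
König certificate: {P1, P2, Q1, Q3, Q4} is a vertex cover of size 5 (every listed pair touches it), so no matching can be larger.

5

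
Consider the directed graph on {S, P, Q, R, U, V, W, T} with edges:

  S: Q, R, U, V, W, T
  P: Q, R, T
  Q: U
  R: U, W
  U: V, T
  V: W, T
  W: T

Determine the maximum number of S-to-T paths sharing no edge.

4

Assign every edge capacity 1; by Menger, the answer equals the max flow.
Path S→T (+1); total 1.
Path S→U→T (+1); total 2.
Path S→V→T (+1); total 3.
Path S→W→T (+1); total 4.
No residual S→T path; max flow = 4.
Certifying cut of size 4: {S→T, U→T, V→T, W→T}.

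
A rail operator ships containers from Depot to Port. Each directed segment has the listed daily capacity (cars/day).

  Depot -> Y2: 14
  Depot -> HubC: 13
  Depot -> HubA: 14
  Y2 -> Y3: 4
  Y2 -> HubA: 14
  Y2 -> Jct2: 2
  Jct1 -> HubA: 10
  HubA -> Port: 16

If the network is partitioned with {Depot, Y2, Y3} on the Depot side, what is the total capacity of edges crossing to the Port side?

Edges leaving {Depot, Y2, Y3}: Depot→HubC (13), Depot→HubA (14), Y2→HubA (14), Y2→Jct2 (2).
Cut capacity = 13 + 14 + 14 + 2 = 43.

43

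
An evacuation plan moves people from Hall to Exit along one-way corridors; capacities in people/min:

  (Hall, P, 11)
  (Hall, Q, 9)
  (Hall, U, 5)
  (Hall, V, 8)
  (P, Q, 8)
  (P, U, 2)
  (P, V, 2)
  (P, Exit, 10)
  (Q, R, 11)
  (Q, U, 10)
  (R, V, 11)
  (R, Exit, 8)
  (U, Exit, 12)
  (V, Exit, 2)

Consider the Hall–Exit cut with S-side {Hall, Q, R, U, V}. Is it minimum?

No — its capacity is 33, but the minimum cut has capacity 27.

Given cut capacity: 11 + 8 + 12 + 2 = 33.
Augment Hall→P→Exit: bottleneck 10, flow now 10.
Augment Hall→U→Exit: bottleneck 5, flow now 15.
Augment Hall→V→Exit: bottleneck 2, flow now 17.
Augment Hall→P→U→Exit: bottleneck 1, flow now 18.
Augment Hall→Q→R→Exit: bottleneck 8, flow now 26.
Augment Hall→Q→U→Exit: bottleneck 1, flow now 27.
No augmenting path remains; maximum flow = 27.
In the residual graph, reachable from Hall: {Hall, V}.
Min-cut edges: Hall→P (11), Hall→Q (9), Hall→U (5), V→Exit (2); capacity 11 + 9 + 5 + 2 = 27.
Cut capacity 33 exceeds the max flow 27, so it is not minimum.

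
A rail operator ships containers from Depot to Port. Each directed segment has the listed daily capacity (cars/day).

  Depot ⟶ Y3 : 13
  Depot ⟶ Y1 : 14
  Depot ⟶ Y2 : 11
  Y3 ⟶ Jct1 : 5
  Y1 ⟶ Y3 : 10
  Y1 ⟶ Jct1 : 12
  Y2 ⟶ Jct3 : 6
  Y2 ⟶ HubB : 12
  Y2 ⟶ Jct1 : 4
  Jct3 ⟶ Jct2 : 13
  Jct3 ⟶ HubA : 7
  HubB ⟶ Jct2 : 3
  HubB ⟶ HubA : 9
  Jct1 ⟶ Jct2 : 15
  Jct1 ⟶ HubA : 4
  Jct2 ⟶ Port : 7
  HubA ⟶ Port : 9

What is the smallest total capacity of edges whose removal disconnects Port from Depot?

16

Augment Depot→Y3→Jct1→Jct2→Port: bottleneck 5, flow now 5.
Augment Depot→Y1→Jct1→Jct2→Port: bottleneck 2, flow now 7.
Augment Depot→Y1→Jct1→HubA→Port: bottleneck 4, flow now 11.
Augment Depot→Y2→Jct3→HubA→Port: bottleneck 5, flow now 16.
No augmenting path remains; maximum flow = 16.
By max-flow min-cut, the minimum cut capacity equals the max flow.
In the residual graph, reachable from Depot: {Depot, Y3, Y1, Y2, Jct3, HubB, Jct1, Jct2, HubA}.
Min-cut edges: Jct2→Port (7), HubA→Port (9); capacity 7 + 9 = 16.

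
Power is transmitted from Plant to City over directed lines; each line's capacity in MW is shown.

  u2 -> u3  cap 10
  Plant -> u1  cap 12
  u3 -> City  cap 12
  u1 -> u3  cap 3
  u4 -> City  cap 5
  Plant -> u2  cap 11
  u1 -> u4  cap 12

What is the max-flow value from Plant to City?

Augment Plant→u1→u3→City: bottleneck 3, flow now 3.
Augment Plant→u1→u4→City: bottleneck 5, flow now 8.
Augment Plant→u2→u3→City: bottleneck 9, flow now 17.
No augmenting path remains; maximum flow = 17.
In the residual graph, reachable from Plant: {Plant, u1, u2, u3, u4}.
Min-cut edges: u3→City (12), u4→City (5); capacity 12 + 5 = 17.
This cut is saturated, so no flow can exceed 17.

17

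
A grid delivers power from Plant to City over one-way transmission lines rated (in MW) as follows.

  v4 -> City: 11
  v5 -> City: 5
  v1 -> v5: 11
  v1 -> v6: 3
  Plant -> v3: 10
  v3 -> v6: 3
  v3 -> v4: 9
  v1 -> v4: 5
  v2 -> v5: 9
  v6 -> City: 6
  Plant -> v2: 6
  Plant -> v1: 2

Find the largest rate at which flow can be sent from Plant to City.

Augment Plant→v1→v4→City: bottleneck 2, flow now 2.
Augment Plant→v2→v5→City: bottleneck 5, flow now 7.
Augment Plant→v3→v4→City: bottleneck 9, flow now 16.
Augment Plant→v3→v6→City: bottleneck 1, flow now 17.
No augmenting path remains; maximum flow = 17.
In the residual graph, reachable from Plant: {Plant, v2, v5}.
Min-cut edges: Plant→v1 (2), Plant→v3 (10), v5→City (5); capacity 2 + 10 + 5 = 17.
This cut is saturated, so no flow can exceed 17.

17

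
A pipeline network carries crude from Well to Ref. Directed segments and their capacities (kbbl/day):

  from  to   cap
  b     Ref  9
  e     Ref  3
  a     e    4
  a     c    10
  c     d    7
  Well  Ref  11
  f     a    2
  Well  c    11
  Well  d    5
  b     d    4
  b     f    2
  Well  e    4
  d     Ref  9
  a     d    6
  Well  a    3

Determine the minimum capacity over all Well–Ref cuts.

23

Augment Well→Ref: bottleneck 11, flow now 11.
Augment Well→d→Ref: bottleneck 5, flow now 16.
Augment Well→e→Ref: bottleneck 3, flow now 19.
Augment Well→a→d→Ref: bottleneck 3, flow now 22.
Augment Well→c→d→Ref: bottleneck 1, flow now 23.
No augmenting path remains; maximum flow = 23.
By max-flow min-cut, the minimum cut capacity equals the max flow.
In the residual graph, reachable from Well: {Well, a, c, d, e}.
Min-cut edges: Well→Ref (11), d→Ref (9), e→Ref (3); capacity 11 + 9 + 3 = 23.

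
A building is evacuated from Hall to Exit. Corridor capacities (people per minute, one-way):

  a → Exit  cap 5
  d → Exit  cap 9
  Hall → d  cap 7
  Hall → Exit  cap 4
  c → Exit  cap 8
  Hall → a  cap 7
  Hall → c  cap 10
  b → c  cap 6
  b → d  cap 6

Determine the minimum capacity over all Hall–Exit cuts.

Augment Hall→Exit: bottleneck 4, flow now 4.
Augment Hall→a→Exit: bottleneck 5, flow now 9.
Augment Hall→c→Exit: bottleneck 8, flow now 17.
Augment Hall→d→Exit: bottleneck 7, flow now 24.
No augmenting path remains; maximum flow = 24.
By max-flow min-cut, the minimum cut capacity equals the max flow.
In the residual graph, reachable from Hall: {Hall, a, c}.
Min-cut edges: Hall→d (7), Hall→Exit (4), a→Exit (5), c→Exit (8); capacity 7 + 4 + 5 + 8 = 24.

24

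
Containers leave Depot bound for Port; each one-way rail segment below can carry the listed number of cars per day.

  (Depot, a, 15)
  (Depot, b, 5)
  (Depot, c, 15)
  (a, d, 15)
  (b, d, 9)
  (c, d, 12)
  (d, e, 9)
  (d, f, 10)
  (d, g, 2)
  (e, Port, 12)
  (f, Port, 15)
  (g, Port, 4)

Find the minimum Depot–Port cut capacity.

21

Augment Depot→a→d→e→Port: bottleneck 9, flow now 9.
Augment Depot→a→d→f→Port: bottleneck 6, flow now 15.
Augment Depot→b→d→f→Port: bottleneck 4, flow now 19.
Augment Depot→b→d→g→Port: bottleneck 1, flow now 20.
Augment Depot→c→d→g→Port: bottleneck 1, flow now 21.
No augmenting path remains; maximum flow = 21.
By max-flow min-cut, the minimum cut capacity equals the max flow.
In the residual graph, reachable from Depot: {Depot, a, b, c, d}.
Min-cut edges: d→e (9), d→f (10), d→g (2); capacity 9 + 10 + 2 = 21.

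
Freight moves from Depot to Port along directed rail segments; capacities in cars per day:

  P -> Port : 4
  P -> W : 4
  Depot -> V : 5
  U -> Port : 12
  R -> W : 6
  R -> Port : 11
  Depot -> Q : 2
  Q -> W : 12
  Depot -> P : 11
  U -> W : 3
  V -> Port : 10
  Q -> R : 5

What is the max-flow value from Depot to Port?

11

Augment Depot→P→Port: bottleneck 4, flow now 4.
Augment Depot→V→Port: bottleneck 5, flow now 9.
Augment Depot→Q→R→Port: bottleneck 2, flow now 11.
No augmenting path remains; maximum flow = 11.
In the residual graph, reachable from Depot: {Depot, P, W}.
Min-cut edges: Depot→Q (2), Depot→V (5), P→Port (4); capacity 2 + 5 + 4 = 11.
This cut is saturated, so no flow can exceed 11.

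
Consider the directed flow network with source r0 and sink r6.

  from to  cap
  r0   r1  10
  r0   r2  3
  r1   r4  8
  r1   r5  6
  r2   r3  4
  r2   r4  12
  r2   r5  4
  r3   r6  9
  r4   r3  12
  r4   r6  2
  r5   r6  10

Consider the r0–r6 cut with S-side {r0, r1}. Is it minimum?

Given cut capacity: 3 + 8 + 6 = 17.
Augment r0→r1→r4→r6: bottleneck 2, flow now 2.
Augment r0→r1→r5→r6: bottleneck 6, flow now 8.
Augment r0→r2→r3→r6: bottleneck 3, flow now 11.
Augment r0→r1→r4→r3→r6: bottleneck 2, flow now 13.
No augmenting path remains; maximum flow = 13.
In the residual graph, reachable from r0: {r0}.
Min-cut edges: r0→r1 (10), r0→r2 (3); capacity 10 + 3 = 13.
Cut capacity 17 exceeds the max flow 13, so it is not minimum.

No — its capacity is 17, but the minimum cut has capacity 13.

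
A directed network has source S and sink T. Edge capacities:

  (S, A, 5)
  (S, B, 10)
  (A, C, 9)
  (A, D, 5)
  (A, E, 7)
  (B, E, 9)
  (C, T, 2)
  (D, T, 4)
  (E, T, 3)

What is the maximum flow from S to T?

Augment S→A→C→T: bottleneck 2, flow now 2.
Augment S→A→D→T: bottleneck 3, flow now 5.
Augment S→B→E→T: bottleneck 3, flow now 8.
No augmenting path remains; maximum flow = 8.
In the residual graph, reachable from S: {S, B, E}.
Min-cut edges: S→A (5), E→T (3); capacity 5 + 3 = 8.
This cut is saturated, so no flow can exceed 8.

8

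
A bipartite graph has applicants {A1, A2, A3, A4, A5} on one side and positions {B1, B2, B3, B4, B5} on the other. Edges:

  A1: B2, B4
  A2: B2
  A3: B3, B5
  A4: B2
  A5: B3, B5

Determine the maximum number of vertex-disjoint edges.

Unit-capacity flow: source→left, listed edges, right→sink; max matching = max flow.
Augmenting path A1→B2 (+1); matched 1.
Augmenting path A3→B3 (+1); matched 2.
Augmenting path A5→B5 (+1); matched 3.
Augmenting path A2→B2→A1→B4 (+1); matched 4.
No augmenting path remains; maximum matching = 4.
König certificate: {A1, A3, A5, B2} is a vertex cover of size 4 (every listed pair touches it), so no matching can be larger.

4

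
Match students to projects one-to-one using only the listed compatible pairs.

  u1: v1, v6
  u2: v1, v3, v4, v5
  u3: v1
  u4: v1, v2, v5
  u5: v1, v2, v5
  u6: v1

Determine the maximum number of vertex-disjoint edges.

5

Unit-capacity flow: source→left, listed edges, right→sink; max matching = max flow.
Augmenting path u1→v1 (+1); matched 1.
Augmenting path u2→v3 (+1); matched 2.
Augmenting path u4→v2 (+1); matched 3.
Augmenting path u5→v5 (+1); matched 4.
Augmenting path u3→v1→u1→v6 (+1); matched 5.
No augmenting path remains; maximum matching = 5.
König certificate: {u1, u2, u4, u5, v1} is a vertex cover of size 5 (every listed pair touches it), so no matching can be larger.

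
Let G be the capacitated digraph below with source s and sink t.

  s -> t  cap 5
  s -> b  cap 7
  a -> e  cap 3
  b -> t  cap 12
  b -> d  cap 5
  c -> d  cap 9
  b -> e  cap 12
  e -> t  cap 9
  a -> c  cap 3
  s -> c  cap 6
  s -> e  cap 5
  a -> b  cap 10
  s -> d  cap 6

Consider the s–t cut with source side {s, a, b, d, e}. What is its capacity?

35

Edges leaving {s, a, b, d, e}: s→c (6), s→t (5), a→c (3), b→t (12), e→t (9).
Cut capacity = 6 + 5 + 3 + 12 + 9 = 35.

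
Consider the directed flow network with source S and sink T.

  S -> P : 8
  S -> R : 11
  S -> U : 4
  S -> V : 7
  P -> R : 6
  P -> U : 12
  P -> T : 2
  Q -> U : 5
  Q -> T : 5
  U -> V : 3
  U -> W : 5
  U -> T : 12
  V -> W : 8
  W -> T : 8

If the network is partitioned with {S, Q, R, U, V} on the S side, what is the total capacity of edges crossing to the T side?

38

Edges leaving {S, Q, R, U, V}: S→P (8), Q→T (5), U→W (5), U→T (12), V→W (8).
Cut capacity = 8 + 5 + 5 + 12 + 8 = 38.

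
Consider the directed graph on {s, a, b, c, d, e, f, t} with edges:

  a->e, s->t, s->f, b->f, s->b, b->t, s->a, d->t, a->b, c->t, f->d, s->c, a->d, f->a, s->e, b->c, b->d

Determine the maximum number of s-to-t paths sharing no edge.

4

Assign every edge capacity 1; by Menger, the answer equals the max flow.
Path s→t (+1); total 1.
Path s→b→t (+1); total 2.
Path s→c→t (+1); total 3.
Path s→a→d→t (+1); total 4.
No residual s→t path; max flow = 4.
Certifying cut of size 4: {b→t, c→t, d→t, s→t}.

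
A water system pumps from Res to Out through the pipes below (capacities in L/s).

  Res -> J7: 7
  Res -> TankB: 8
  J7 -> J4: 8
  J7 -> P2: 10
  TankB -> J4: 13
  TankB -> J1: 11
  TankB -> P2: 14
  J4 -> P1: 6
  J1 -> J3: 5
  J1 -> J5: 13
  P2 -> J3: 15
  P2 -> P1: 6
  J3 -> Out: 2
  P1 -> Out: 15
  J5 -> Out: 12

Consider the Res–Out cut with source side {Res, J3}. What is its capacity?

17

Edges leaving {Res, J3}: Res→J7 (7), Res→TankB (8), J3→Out (2).
Cut capacity = 7 + 8 + 2 = 17.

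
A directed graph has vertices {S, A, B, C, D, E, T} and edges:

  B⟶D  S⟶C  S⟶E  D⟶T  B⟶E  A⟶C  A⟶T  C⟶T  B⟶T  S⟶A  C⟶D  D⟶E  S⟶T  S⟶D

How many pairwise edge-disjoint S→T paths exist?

Assign every edge capacity 1; by Menger, the answer equals the max flow.
Path S→T (+1); total 1.
Path S→A→T (+1); total 2.
Path S→C→T (+1); total 3.
Path S→D→T (+1); total 4.
No residual S→T path; max flow = 4.
Certifying cut of size 4: {S→A, S→C, S→D, S→T}.

4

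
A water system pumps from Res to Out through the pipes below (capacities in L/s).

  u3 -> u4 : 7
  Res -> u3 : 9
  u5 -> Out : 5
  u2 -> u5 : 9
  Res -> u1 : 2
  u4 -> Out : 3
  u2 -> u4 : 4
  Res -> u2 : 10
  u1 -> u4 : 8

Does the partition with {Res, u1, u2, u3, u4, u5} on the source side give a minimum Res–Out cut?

Given cut capacity: 3 + 5 = 8.
Augment Res→u1→u4→Out: bottleneck 2, flow now 2.
Augment Res→u2→u4→Out: bottleneck 1, flow now 3.
Augment Res→u2→u5→Out: bottleneck 5, flow now 8.
No augmenting path remains; maximum flow = 8.
Cut capacity 8 equals the max flow, so it is a minimum cut.

Yes — it is a minimum cut (capacity 8).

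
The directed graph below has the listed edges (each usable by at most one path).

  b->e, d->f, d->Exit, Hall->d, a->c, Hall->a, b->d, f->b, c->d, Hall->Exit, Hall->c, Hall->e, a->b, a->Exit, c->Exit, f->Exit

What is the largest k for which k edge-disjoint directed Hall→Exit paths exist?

4

Assign every edge capacity 1; by Menger, the answer equals the max flow.
Path Hall→Exit (+1); total 1.
Path Hall→a→Exit (+1); total 2.
Path Hall→c→Exit (+1); total 3.
Path Hall→d→Exit (+1); total 4.
No residual Hall→Exit path; max flow = 4.
Certifying cut of size 4: {Hall→Exit, Hall→a, Hall→c, Hall→d}.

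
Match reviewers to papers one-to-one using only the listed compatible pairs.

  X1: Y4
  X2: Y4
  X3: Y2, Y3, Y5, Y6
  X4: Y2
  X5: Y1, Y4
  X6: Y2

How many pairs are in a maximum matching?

4

Unit-capacity flow: source→left, listed edges, right→sink; max matching = max flow.
Augmenting path X1→Y4 (+1); matched 1.
Augmenting path X3→Y2 (+1); matched 2.
Augmenting path X5→Y1 (+1); matched 3.
Augmenting path X4→Y2→X3→Y3 (+1); matched 4.
No augmenting path remains; maximum matching = 4.
König certificate: {X3, X5, Y2, Y4} is a vertex cover of size 4 (every listed pair touches it), so no matching can be larger.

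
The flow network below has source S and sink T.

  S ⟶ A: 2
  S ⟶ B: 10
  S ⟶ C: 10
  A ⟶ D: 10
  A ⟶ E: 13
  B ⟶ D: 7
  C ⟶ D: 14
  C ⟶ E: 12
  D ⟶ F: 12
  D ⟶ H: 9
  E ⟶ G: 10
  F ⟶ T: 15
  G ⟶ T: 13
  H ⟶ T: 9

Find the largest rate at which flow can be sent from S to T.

19

Augment S→A→D→F→T: bottleneck 2, flow now 2.
Augment S→B→D→F→T: bottleneck 7, flow now 9.
Augment S→C→D→F→T: bottleneck 3, flow now 12.
Augment S→C→D→H→T: bottleneck 7, flow now 19.
No augmenting path remains; maximum flow = 19.
In the residual graph, reachable from S: {S, B}.
Min-cut edges: S→A (2), S→C (10), B→D (7); capacity 2 + 10 + 7 = 19.
This cut is saturated, so no flow can exceed 19.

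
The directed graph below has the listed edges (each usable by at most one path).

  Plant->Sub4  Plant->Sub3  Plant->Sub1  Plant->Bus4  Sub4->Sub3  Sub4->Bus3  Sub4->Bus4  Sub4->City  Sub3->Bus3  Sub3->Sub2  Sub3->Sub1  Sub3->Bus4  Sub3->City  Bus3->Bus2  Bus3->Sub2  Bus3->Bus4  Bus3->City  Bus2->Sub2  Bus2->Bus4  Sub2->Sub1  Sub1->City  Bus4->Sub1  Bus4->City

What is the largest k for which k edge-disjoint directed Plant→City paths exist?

4

Assign every edge capacity 1; by Menger, the answer equals the max flow.
Path Plant→Sub4→City (+1); total 1.
Path Plant→Sub3→City (+1); total 2.
Path Plant→Sub1→City (+1); total 3.
Path Plant→Bus4→City (+1); total 4.
No residual Plant→City path; max flow = 4.
Certifying cut of size 4: {Plant→Bus4, Plant→Sub1, Plant→Sub3, Plant→Sub4}.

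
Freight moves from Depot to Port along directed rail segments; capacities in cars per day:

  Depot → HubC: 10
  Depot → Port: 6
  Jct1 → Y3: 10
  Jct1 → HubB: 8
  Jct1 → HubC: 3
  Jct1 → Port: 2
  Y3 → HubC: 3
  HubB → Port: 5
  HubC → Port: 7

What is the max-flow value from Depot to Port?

13

Augment Depot→Port: bottleneck 6, flow now 6.
Augment Depot→HubC→Port: bottleneck 7, flow now 13.
No augmenting path remains; maximum flow = 13.
In the residual graph, reachable from Depot: {Depot, HubC}.
Min-cut edges: Depot→Port (6), HubC→Port (7); capacity 6 + 7 = 13.
This cut is saturated, so no flow can exceed 13.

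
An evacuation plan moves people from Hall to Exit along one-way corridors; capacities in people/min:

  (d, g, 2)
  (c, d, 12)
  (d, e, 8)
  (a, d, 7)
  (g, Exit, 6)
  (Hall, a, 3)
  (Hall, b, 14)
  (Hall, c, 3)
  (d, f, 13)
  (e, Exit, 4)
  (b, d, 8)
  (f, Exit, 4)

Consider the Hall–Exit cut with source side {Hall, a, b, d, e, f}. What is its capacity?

Edges leaving {Hall, a, b, d, e, f}: Hall→c (3), d→g (2), e→Exit (4), f→Exit (4).
Cut capacity = 3 + 2 + 4 + 4 = 13.

13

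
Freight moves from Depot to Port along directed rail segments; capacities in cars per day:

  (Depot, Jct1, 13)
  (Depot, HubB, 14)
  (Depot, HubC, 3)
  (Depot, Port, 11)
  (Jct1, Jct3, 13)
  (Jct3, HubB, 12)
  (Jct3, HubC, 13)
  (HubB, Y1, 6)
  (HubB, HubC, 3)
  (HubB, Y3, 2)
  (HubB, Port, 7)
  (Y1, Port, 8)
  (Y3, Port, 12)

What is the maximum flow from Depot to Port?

Augment Depot→Port: bottleneck 11, flow now 11.
Augment Depot→HubB→Port: bottleneck 7, flow now 18.
Augment Depot→HubB→Y1→Port: bottleneck 6, flow now 24.
Augment Depot→HubB→Y3→Port: bottleneck 1, flow now 25.
Augment Depot→Jct1→Jct3→HubB→Y3→Port: bottleneck 1, flow now 26.
No augmenting path remains; maximum flow = 26.
In the residual graph, reachable from Depot: {Depot, Jct1, Jct3, HubB, HubC}.
Min-cut edges: Depot→Port (11), HubB→Y1 (6), HubB→Y3 (2), HubB→Port (7); capacity 11 + 6 + 2 + 7 = 26.
This cut is saturated, so no flow can exceed 26.

26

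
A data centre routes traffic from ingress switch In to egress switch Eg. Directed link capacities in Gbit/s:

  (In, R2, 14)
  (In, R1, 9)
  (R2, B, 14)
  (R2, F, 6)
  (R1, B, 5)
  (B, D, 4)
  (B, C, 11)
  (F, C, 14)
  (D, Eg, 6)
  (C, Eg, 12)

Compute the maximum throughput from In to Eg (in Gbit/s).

Augment In→R2→B→D→Eg: bottleneck 4, flow now 4.
Augment In→R2→B→C→Eg: bottleneck 10, flow now 14.
Augment In→R1→B→C→Eg: bottleneck 1, flow now 15.
Augment In→R1→B→R2→F→C→Eg: bottleneck 1, flow now 16. (uses reverse residual edge)
No augmenting path remains; maximum flow = 16.
In the residual graph, reachable from In: {In, R2, R1, B, F, C}.
Min-cut edges: B→D (4), C→Eg (12); capacity 4 + 12 = 16.
This cut is saturated, so no flow can exceed 16.

16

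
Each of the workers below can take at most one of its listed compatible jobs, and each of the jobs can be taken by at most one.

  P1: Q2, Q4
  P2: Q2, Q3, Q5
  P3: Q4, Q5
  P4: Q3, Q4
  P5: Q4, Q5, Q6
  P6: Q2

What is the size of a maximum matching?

5

Unit-capacity flow: source→left, listed edges, right→sink; max matching = max flow.
Augmenting path P1→Q2 (+1); matched 1.
Augmenting path P2→Q3 (+1); matched 2.
Augmenting path P3→Q4 (+1); matched 3.
Augmenting path P5→Q5 (+1); matched 4.
Augmenting path P4→Q3→P2→Q5→P5→Q6 (+1); matched 5.
No augmenting path remains; maximum matching = 5.
König certificate: {P5, Q2, Q3, Q4, Q5} is a vertex cover of size 5 (every listed pair touches it), so no matching can be larger.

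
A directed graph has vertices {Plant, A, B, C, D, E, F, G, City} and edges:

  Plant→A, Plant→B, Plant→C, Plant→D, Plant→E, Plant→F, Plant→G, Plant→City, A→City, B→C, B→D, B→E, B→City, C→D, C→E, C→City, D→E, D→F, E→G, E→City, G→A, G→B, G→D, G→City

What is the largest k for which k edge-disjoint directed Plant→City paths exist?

Assign every edge capacity 1; by Menger, the answer equals the max flow.
Path Plant→City (+1); total 1.
Path Plant→A→City (+1); total 2.
Path Plant→B→City (+1); total 3.
Path Plant→C→City (+1); total 4.
Path Plant→E→City (+1); total 5.
Path Plant→G→City (+1); total 6.
No residual Plant→City path; max flow = 6.
Certifying cut of size 6: {A→City, B→City, C→City, E→City, G→City, Plant→City}.

6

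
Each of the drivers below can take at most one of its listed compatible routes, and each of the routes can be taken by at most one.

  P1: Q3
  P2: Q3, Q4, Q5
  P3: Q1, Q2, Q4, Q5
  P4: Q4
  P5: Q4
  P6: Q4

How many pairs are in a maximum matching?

Unit-capacity flow: source→left, listed edges, right→sink; max matching = max flow.
Augmenting path P1→Q3 (+1); matched 1.
Augmenting path P2→Q4 (+1); matched 2.
Augmenting path P3→Q1 (+1); matched 3.
Augmenting path P4→Q4→P2→Q5 (+1); matched 4.
No augmenting path remains; maximum matching = 4.
König certificate: {P1, P2, P3, Q4} is a vertex cover of size 4 (every listed pair touches it), so no matching can be larger.

4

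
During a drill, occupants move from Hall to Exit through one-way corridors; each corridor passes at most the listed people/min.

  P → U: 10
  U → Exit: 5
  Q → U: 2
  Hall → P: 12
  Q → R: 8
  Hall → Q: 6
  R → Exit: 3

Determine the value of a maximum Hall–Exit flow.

Augment Hall→P→U→Exit: bottleneck 5, flow now 5.
Augment Hall→Q→R→Exit: bottleneck 3, flow now 8.
No augmenting path remains; maximum flow = 8.
In the residual graph, reachable from Hall: {Hall, P, Q, R, U}.
Min-cut edges: R→Exit (3), U→Exit (5); capacity 3 + 5 = 8.
This cut is saturated, so no flow can exceed 8.

8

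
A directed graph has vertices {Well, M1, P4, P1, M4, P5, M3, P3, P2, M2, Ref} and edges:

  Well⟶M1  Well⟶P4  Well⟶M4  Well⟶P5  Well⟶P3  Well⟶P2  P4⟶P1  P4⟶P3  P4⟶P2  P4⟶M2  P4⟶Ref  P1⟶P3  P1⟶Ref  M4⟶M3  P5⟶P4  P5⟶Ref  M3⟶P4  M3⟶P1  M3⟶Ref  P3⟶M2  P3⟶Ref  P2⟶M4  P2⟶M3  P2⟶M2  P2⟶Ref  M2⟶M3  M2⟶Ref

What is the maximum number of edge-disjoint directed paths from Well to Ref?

5

Assign every edge capacity 1; by Menger, the answer equals the max flow.
Path Well→P4→Ref (+1); total 1.
Path Well→P5→Ref (+1); total 2.
Path Well→P3→Ref (+1); total 3.
Path Well→P2→Ref (+1); total 4.
Path Well→M4→M3→Ref (+1); total 5.
No residual Well→Ref path; max flow = 5.
Certifying cut of size 5: {Well→M4, Well→P2, Well→P3, Well→P4, Well→P5}.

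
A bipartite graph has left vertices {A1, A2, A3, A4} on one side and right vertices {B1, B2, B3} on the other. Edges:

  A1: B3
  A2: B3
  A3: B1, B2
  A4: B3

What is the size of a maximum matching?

2

Unit-capacity flow: source→left, listed edges, right→sink; max matching = max flow.
Augmenting path A1→B3 (+1); matched 1.
Augmenting path A3→B1 (+1); matched 2.
No augmenting path remains; maximum matching = 2.
König certificate: {A3, B3} is a vertex cover of size 2 (every listed pair touches it), so no matching can be larger.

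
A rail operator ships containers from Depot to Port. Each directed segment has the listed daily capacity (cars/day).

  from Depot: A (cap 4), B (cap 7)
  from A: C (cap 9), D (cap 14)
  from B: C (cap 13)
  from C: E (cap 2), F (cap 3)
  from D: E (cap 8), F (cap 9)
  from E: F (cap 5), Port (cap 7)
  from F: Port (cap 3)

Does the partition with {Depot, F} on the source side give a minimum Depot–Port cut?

Given cut capacity: 4 + 7 + 3 = 14.
Augment Depot→A→C→E→Port: bottleneck 2, flow now 2.
Augment Depot→A→C→F→Port: bottleneck 2, flow now 4.
Augment Depot→B→C→F→Port: bottleneck 1, flow now 5.
Augment Depot→B→C→A→D→E→Port: bottleneck 4, flow now 9. (uses reverse residual edge)
No augmenting path remains; maximum flow = 9.
In the residual graph, reachable from Depot: {Depot, B, C}.
Min-cut edges: Depot→A (4), C→E (2), C→F (3); capacity 4 + 2 + 3 = 9.
Cut capacity 14 exceeds the max flow 9, so it is not minimum.

No — its capacity is 14, but the minimum cut has capacity 9.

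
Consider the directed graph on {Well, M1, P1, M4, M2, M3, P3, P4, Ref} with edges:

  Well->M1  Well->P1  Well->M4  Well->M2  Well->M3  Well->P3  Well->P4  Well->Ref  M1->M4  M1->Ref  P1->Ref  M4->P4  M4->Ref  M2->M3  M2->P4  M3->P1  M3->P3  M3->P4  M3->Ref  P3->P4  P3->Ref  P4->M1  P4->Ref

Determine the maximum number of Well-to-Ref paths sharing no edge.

7

Assign every edge capacity 1; by Menger, the answer equals the max flow.
Path Well→Ref (+1); total 1.
Path Well→M1→Ref (+1); total 2.
Path Well→P1→Ref (+1); total 3.
Path Well→M4→Ref (+1); total 4.
Path Well→M3→Ref (+1); total 5.
Path Well→P3→Ref (+1); total 6.
Path Well→P4→Ref (+1); total 7.
No residual Well→Ref path; max flow = 7.
Certifying cut of size 7: {M1→Ref, M3→Ref, M4→Ref, P1→Ref, P3→Ref, P4→Ref, Well→Ref}.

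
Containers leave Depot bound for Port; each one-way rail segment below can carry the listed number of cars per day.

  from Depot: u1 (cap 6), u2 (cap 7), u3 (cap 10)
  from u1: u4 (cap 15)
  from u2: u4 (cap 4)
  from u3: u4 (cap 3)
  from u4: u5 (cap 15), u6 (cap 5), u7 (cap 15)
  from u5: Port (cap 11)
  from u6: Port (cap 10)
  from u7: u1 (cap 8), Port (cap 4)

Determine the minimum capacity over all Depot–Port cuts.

Augment Depot→u1→u4→u5→Port: bottleneck 6, flow now 6.
Augment Depot→u2→u4→u5→Port: bottleneck 4, flow now 10.
Augment Depot→u3→u4→u5→Port: bottleneck 1, flow now 11.
Augment Depot→u3→u4→u6→Port: bottleneck 2, flow now 13.
No augmenting path remains; maximum flow = 13.
By max-flow min-cut, the minimum cut capacity equals the max flow.
In the residual graph, reachable from Depot: {Depot, u2, u3}.
Min-cut edges: Depot→u1 (6), u2→u4 (4), u3→u4 (3); capacity 6 + 4 + 3 = 13.

13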